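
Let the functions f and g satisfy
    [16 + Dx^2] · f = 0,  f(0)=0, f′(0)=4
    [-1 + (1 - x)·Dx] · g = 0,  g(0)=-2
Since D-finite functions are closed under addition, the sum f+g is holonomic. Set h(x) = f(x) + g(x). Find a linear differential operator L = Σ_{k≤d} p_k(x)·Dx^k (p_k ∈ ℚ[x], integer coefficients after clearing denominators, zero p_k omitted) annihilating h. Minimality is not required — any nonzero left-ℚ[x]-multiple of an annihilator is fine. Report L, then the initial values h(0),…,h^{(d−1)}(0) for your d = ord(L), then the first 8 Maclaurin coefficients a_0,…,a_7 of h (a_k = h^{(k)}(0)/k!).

L = (-176 + 256·x - 128·x^2) + (144 - 400·x + 384·x^2 - 128·x^3)·Dx + (-11 + 16·x - 8·x^2)·Dx^2 + (9 - 25·x + 24·x^2 - 8·x^3)·Dx^3  (order 3).
h: a_k = -2, 2, -2, -38/3, -2, 98/15, -2, -1654/315, …
ICs: h(0) = -2, h′(0) = 2, h′′(0) = -4.

f: a_k = 0, 4, 0, -32/3, 0, 128/15, 0, -1024/315, …
g: a_k = -2, -2, -2, -2, -2, -2, -2, -2, …
Sum ⇒ L₀ = lclm(L_f,L_g) in ℚ(x)⟨Dx⟩.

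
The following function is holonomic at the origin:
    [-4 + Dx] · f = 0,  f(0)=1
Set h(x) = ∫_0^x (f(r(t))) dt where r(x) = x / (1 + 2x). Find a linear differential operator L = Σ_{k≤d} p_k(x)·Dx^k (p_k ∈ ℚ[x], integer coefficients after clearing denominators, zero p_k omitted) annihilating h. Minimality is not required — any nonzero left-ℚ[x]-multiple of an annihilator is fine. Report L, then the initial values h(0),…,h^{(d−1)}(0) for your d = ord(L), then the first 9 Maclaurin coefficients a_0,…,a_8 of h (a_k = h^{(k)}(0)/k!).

L = -4·Dx + (1 + 4·x + 4·x^2)·Dx^2  (order 2).
h: a_k = 0, 1, 2, 0, -4/3, 32/15, -32/15, 256/315, 160/63, …
ICs: h(0) = 0, h′(0) = 1.

f: a_k = 1, 4, 8, 32/3, 32/3, 128/15, 256/45, 1024/315, 512/315, …
h₀=f(r): pull back L_f along r ⇒ L₀.
h=∫₀ˣh₀: take L = L₀·Dx.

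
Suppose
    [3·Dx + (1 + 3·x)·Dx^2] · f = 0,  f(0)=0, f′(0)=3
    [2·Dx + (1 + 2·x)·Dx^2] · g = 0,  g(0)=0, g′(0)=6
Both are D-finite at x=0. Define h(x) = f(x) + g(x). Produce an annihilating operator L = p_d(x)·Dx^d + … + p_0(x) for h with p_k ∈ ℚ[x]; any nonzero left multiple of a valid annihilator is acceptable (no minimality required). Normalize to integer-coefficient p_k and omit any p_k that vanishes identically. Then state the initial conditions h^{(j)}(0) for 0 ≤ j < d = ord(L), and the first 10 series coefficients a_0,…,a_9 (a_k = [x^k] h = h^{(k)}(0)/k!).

L = 12·Dx + (10 + 24·x)·Dx^2 + (1 + 5·x + 6·x^2)·Dx^3  (order 3).
h: a_k = 0, 9, -21/2, 17, -129/4, 339/5, -307/2, 2571/7, -7329/8, 7073/3, …
ICs: h(0) = 0, h′(0) = 9, h′′(0) = -21.

f: a_k = 0, 3, -9/2, 9, -81/4, 243/5, -243/2, 2187/7, -6561/8, 2187, …
g: a_k = 0, 6, -6, 8, -12, 96/5, -32, 384/7, -96, 512/3, …
Weyl lclm of L_f,L_g ⇒ L₀ (ord ≤ 4).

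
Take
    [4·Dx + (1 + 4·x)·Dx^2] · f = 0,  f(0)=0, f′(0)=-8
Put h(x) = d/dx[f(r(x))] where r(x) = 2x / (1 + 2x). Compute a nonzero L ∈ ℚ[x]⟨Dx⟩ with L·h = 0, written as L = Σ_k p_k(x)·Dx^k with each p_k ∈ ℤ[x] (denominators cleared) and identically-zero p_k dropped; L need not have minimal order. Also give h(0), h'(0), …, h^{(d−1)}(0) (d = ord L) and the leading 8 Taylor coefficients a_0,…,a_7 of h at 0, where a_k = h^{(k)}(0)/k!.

L = (12 + 40·x) + (1 + 12·x + 20·x^2)·Dx  (order 1).
h: a_k = -16, 192, -1984, 19968, -199936, 1999872, -19999744, 199999488, …
ICs: h(0) = -16.

f: a_k = 0, -8, 16, -128/3, 128, -2048/5, 4096/3, -32768/7, …
Change of var in L_f (x↦r) gives L₀.
Differentiate: ansatz ord ≤ ord L₀ ⇒ L.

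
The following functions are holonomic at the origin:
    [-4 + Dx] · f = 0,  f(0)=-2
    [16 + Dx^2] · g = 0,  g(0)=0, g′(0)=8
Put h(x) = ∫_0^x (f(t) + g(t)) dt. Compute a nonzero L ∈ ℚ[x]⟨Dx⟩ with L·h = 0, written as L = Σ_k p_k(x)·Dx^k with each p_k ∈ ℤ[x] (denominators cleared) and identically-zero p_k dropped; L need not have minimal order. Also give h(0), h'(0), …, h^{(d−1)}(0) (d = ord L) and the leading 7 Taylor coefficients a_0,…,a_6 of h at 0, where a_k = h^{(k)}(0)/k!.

f: a_k = -2, -8, -16, -64/3, -64/3, -256/15, -512/45, …
g: a_k = 0, 8, 0, -64/3, 0, 256/15, 0, …
Sum ⇒ L₀ = lclm(L_f,L_g) in ℚ(x)⟨Dx⟩.
∫: right-multiply L₀ by Dx.
L = -64·Dx + 16·Dx^2 - 4·Dx^3 + Dx^4  (order 4).
h: a_k = 0, -2, 0, -16/3, -32/3, -64/15, 0, …
ICs: h(0) = 0, h′(0) = -2, h′′(0) = 0, h′′′(0) = -32.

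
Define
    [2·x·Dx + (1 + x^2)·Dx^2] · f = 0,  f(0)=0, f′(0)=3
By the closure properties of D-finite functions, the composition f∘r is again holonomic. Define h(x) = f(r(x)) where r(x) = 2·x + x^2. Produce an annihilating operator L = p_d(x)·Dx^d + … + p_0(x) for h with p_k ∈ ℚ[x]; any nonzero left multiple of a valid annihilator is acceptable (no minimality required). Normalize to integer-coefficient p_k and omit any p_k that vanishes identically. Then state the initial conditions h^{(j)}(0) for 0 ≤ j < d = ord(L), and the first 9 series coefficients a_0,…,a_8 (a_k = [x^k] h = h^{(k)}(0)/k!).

L = (-1 + 8·x + 16·x^2 + 12·x^3 + 3·x^4)·Dx + (1 + x + 4·x^2 + 8·x^3 + 5·x^4 + x^5)·Dx^2  (order 2).
h: a_k = 0, 6, 3, -8, -12, 66/5, 47, -48/7, -168, …
ICs: h(0) = 0, h′(0) = 6.

f: a_k = 0, 3, 0, -1, 0, 3/5, 0, -3/7, 0, …
f∘r: x↦r, Dx↦Dx/r' in L_f ⇒ L₀.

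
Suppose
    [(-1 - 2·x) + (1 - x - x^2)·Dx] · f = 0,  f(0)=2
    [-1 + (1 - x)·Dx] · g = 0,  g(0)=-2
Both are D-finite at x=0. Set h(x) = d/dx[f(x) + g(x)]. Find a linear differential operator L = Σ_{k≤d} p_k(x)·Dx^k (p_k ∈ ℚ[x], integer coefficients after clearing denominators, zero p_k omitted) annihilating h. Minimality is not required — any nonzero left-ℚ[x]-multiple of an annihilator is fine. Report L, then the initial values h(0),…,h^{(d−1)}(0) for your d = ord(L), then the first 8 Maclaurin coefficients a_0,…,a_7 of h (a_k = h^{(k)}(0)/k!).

L = (-6 - 24·x - 24·x^3 + 6·x^4) + (6 + 6·x - 6·x^2 - 21·x^4 + 6·x^5)·Dx + (-1 + 2·x - 3·x^2 + 6·x^3 - 2·x^4 - 3·x^5 + x^6)·Dx^2  (order 2).
h: a_k = 0, 4, 12, 32, 70, 144, 280, 528, …
ICs: h(0) = 0, h′(0) = 4.

f: a_k = 2, 2, 4, 6, 10, 16, 26, 42, …
g: a_k = -2, -2, -2, -2, -2, -2, -2, -2, …
Weyl lclm of L_f,L_g ⇒ L₀ (ord ≤ 2).
h=h₀': d/dx-closure on L₀ ⇒ L.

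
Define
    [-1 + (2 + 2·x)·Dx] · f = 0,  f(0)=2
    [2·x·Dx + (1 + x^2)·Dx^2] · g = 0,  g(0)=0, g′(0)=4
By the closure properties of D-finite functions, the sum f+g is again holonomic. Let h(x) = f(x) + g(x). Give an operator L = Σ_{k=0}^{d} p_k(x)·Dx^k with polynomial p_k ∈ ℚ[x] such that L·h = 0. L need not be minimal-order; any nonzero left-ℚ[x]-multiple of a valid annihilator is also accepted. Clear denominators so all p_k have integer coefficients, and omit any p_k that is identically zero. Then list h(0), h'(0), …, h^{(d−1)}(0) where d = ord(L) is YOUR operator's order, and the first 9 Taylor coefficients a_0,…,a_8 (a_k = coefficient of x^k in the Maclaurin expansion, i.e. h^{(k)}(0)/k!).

f: a_k = 2, 1, -1/4, 1/8, -5/64, 7/128, -21/512, 33/1024, -429/16384, …
g: a_k = 0, 4, 0, -4/3, 0, 4/5, 0, -4/7, 0, …
f+g: L₀ = lclm(L_f,L_g), ord ≤ 1+2.
L = (-4 - 10·x + 12·x^2 + 6·x^3)·Dx + (-11 - 16·x + 10·x^2 + 48·x^3 + 21·x^4)·Dx^2 + (-2 + 6·x + 12·x^2 + 12·x^3 + 14·x^4 + 6·x^5)·Dx^3  (order 3).
h: a_k = 2, 5, -1/4, -29/24, -5/64, 547/640, -21/512, -3865/7168, -429/16384, …
ICs: h(0) = 2, h′(0) = 5, h′′(0) = -1/2.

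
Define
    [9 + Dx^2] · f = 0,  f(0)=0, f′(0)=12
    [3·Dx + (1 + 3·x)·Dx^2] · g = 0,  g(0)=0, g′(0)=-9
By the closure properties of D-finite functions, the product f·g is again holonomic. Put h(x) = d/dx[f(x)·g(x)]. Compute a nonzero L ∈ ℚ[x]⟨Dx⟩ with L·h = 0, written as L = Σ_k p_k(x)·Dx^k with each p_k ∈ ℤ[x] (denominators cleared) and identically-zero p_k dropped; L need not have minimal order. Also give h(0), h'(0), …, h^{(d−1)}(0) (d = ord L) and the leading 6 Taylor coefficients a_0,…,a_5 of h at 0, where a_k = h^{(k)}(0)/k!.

f: a_k = 0, 12, 0, -18, 0, 81/10, …
g: a_k = 0, -9, 27/2, -27, 243/4, -729/5, …
Sym-product of L_f,L_g gives L₀ (≤ ord 4).
Differentiate: ansatz ord ≤ ord L₀ ⇒ L.
L = (-675 - 3564·x - 10206·x^2 + 8748·x^3 + 94041·x^4 + 157464·x^5 + 78732·x^6) + (-216 - 864·x + 1620·x^2 + 14580·x^3 + 29160·x^4 + 17496·x^5)·Dx + (-84 - 396·x - 378·x^2 + 5832·x^3 + 23814·x^4 + 34992·x^5 + 17496·x^6)·Dx^2 + (-24 - 96·x + 180·x^2 + 1620·x^3 + 3240·x^4 + 1944·x^5)·Dx^3 + (-1 + 84·x^2 + 540·x^3 + 1485·x^4 + 1944·x^5 + 972·x^6)·Dx^4  (order 4).
h: a_k = 0, -216, 486, -648, 2430, -8019, …
ICs: h(0) = 0, h′(0) = -216, h′′(0) = 972, h′′′(0) = -3888.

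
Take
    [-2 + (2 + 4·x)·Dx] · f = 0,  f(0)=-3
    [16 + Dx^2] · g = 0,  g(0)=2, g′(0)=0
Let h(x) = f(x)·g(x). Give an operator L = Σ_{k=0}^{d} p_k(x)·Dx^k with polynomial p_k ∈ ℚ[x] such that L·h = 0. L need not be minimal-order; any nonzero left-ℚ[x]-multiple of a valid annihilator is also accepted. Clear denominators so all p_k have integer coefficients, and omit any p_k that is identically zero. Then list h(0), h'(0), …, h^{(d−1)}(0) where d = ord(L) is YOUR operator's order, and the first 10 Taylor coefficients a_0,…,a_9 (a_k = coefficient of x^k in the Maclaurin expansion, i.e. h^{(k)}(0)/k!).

L = (19 + 64·x + 64·x^2) + (-2 - 4·x)·Dx + (1 + 4·x + 4·x^2)·Dx^2  (order 2).
h: a_k = -6, -6, 51, 45, -337/4, -181/4, 5281/120, 3811/120, -199649/6720, 37629/2240, …
ICs: h(0) = -6, h′(0) = -6.

f: a_k = -3, -3, 3/2, -3/2, 15/8, -21/8, 63/16, -99/16, 1287/128, -2145/128, …
g: a_k = 2, 0, -16, 0, 64/3, 0, -512/45, 0, 1024/315, 0, …
L₀ := L_f ⊗_s L_g (sym. prod.), ord ≤ 2.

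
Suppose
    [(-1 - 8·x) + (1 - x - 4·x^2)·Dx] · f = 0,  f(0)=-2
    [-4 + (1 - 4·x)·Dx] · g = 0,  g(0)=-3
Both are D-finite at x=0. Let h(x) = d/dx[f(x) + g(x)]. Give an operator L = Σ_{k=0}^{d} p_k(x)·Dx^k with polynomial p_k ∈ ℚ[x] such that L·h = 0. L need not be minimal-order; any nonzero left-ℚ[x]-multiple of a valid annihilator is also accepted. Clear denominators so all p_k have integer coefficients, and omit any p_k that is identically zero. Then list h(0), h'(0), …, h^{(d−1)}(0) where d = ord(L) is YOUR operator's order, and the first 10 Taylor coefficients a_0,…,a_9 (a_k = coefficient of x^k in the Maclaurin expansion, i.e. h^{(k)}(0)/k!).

f: a_k = -2, -2, -10, -18, -58, -130, -362, -882, -2330, -5858, …
g: a_k = -3, -12, -48, -192, -768, -3072, -12288, -49152, -196608, -786432, …
Weyl lclm of L_f,L_g ⇒ L₀ (ord ≤ 2).
Derive L from L₀ (diff closure).
L = (264 - 384·x + 6912·x^2 - 6144·x^3 + 6144·x^4) + (-21 - 264·x - 96·x^2 + 4608·x^3 - 5376·x^4 + 6144·x^5)·Dx + (-1 + 41·x - 228·x^2 + 288·x^3 + 256·x^4 - 768·x^5 + 1024·x^6)·Dx^2  (order 2).
h: a_k = -14, -116, -630, -3304, -16010, -75900, -350238, -1591504, -7130610, -31609060, …
ICs: h(0) = -14, h′(0) = -116.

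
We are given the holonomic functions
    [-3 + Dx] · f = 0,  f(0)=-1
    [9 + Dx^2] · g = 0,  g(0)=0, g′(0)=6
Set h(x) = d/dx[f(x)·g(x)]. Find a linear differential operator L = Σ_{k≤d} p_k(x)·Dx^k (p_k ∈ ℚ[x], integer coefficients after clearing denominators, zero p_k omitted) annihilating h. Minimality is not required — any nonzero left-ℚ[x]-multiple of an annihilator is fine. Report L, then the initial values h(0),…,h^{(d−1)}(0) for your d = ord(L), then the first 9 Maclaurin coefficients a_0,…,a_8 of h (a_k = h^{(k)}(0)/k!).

f: a_k = -1, -3, -9/2, -9/2, -27/8, -81/40, -81/80, -243/560, -729/4480, …
g: a_k = 0, 6, 0, -9, 0, 81/20, 0, -243/280, 0, …
Sym-product of L_f,L_g gives L₀ (≤ ord 2).
h₀' ⇒ L via d/dx closure of L₀.
L = 18 - 6·Dx + Dx^2  (order 2).
h: a_k = -6, -36, -54, 0, 81, 486/5, 243/5, 0, -2187/140, …
ICs: h(0) = -6, h′(0) = -36.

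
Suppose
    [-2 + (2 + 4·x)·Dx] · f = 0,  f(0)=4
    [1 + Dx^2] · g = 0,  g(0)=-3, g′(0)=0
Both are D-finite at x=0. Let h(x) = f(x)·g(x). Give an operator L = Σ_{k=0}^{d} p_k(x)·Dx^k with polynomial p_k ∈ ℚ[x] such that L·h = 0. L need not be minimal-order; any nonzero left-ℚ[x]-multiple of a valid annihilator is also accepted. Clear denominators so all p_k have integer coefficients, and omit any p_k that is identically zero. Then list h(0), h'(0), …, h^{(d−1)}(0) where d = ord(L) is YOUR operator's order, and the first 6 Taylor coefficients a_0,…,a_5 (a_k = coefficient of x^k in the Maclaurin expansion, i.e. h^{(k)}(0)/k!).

L = (4 + 4·x + 4·x^2) + (-2 - 4·x)·Dx + (1 + 4·x + 4·x^2)·Dx^2  (order 2).
h: a_k = -12, -12, 12, 0, 4, -8, …
ICs: h(0) = -12, h′(0) = -12.

f: a_k = 4, 4, -2, 2, -5/2, 7/2, …
g: a_k = -3, 0, 3/2, 0, -1/8, 0, …
h₀=f·g: eliminate ⇒ L₀, order ≤ 1·2.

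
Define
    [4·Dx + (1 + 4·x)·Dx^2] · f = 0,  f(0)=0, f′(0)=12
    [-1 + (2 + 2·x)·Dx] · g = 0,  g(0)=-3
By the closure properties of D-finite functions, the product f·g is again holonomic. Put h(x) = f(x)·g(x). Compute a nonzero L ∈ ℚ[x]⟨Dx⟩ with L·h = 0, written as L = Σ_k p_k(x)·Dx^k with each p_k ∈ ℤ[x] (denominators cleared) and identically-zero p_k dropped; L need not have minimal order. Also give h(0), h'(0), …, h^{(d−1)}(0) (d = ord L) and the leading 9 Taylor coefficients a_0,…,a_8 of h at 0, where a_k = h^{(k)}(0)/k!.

f: a_k = 0, 12, -24, 64, -192, 3072/5, -2048, 49152/7, -24576, …
g: a_k = -3, -3/2, 3/8, -3/16, 15/128, -21/256, 63/1024, -99/2048, 1287/32768, …
h₀=f·g: eliminate ⇒ L₀, order ≤ 2·1.
L = (-5 + 4·x) + (12 + 12·x)·Dx + (4 + 24·x + 36·x^2 + 16·x^3)·Dx^2  (order 2).
h: a_k = 0, -36, 54, -303/2, 1875/4, -244047/160, 1643073/320, -158740161/8960, 1116101001/17920, …
ICs: h(0) = 0, h′(0) = -36.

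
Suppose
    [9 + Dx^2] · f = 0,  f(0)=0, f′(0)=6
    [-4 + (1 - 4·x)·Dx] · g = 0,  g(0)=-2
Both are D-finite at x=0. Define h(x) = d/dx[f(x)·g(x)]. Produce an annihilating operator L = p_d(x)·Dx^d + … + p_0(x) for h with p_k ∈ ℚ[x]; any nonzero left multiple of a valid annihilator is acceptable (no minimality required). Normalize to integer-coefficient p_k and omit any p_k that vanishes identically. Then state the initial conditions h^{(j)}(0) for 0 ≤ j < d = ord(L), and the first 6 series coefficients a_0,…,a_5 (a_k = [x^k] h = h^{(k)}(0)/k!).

f: a_k = 0, 6, 0, -9, 0, 81/20, …
g: a_k = -2, -8, -32, -128, -512, -2048, …
h₀=f·g: eliminate ⇒ L₀, order ≤ 2·1.
h=h₀': d/dx-closure on L₀ ⇒ L.
L = (-23 - 72·x + 144·x^2) + (-8 + 32·x)·Dx + (1 - 8·x + 16·x^2)·Dx^2  (order 2).
h: a_k = -12, -96, -522, -2784, -27921/2, -335052/5, …
ICs: h(0) = -12, h′(0) = -96.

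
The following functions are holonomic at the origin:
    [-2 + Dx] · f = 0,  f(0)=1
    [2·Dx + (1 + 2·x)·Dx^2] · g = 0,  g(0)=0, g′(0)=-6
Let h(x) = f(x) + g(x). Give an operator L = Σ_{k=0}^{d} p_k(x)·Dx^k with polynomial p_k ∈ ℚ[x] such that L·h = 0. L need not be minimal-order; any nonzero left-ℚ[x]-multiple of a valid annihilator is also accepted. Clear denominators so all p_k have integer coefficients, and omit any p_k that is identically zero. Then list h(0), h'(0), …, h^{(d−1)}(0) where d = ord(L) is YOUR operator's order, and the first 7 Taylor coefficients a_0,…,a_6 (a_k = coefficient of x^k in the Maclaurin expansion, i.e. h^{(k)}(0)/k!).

L = (-6 - 4·x)·Dx + (1 - 4·x - 4·x^2)·Dx^2 + (1 + 3·x + 2·x^2)·Dx^3  (order 3).
h: a_k = 1, -4, 8, -20/3, 38/3, -284/15, 1444/45, …
ICs: h(0) = 1, h′(0) = -4, h′′(0) = 16.

f: a_k = 1, 2, 2, 4/3, 2/3, 4/15, 4/45, …
g: a_k = 0, -6, 6, -8, 12, -96/5, 32, …
Sum ⇒ L₀ = lclm(L_f,L_g) in ℚ(x)⟨Dx⟩.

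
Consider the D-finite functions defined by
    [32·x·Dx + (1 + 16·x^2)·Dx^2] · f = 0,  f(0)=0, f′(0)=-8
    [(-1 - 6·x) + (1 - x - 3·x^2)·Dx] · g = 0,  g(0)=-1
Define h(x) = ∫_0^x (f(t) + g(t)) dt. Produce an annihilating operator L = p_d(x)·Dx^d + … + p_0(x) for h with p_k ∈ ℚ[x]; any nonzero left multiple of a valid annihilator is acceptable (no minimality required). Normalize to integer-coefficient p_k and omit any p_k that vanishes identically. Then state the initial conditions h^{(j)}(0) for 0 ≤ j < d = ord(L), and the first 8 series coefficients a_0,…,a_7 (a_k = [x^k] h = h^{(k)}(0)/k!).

L = (128 - 512·x - 10560·x^2 - 25344·x^3 - 95904·x^4 - 41472·x^6)·Dx^2 + (-37 - 208·x + 206·x^2 - 1476·x^3 - 24336·x^4 - 66528·x^5 - 6912·x^6 - 41472·x^7)·Dx^3 + (4 + 21·x + 198·x^2 + 90·x^3 + 1775·x^4 - 4080·x^5 - 6336·x^6 - 2304·x^7 - 6912·x^8)·Dx^4  (order 4).
h: a_k = 0, -1, -9/2, -4/3, 107/12, -19/5, -1124/15, -97/7, …
ICs: h(0) = 0, h′(0) = -1, h′′(0) = -9, h′′′(0) = -8.

f: a_k = 0, -8, 0, 128/3, 0, -2048/5, 0, 32768/7, …
g: a_k = -1, -1, -4, -7, -19, -40, -97, -217, …
h₀=f+g: left-lcm gives L₀, ord ≤ 3.
h=∫h₀ ⇒ L = L₀·Dx.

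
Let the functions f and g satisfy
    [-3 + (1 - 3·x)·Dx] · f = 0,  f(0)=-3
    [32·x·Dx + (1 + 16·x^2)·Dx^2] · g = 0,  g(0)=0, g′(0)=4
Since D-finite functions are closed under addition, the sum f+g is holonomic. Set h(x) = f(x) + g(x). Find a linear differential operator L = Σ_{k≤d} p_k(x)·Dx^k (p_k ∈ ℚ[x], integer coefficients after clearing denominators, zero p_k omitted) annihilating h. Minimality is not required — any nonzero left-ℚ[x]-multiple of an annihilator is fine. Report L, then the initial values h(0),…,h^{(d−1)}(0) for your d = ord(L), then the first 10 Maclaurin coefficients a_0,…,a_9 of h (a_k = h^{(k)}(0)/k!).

L = (-96 + 1152·x + 4608·x^2)·Dx + (43 - 96·x + 240·x^2 + 4608·x^3)·Dx^2 + (-3 - 7·x - 112·x^3 + 768·x^4)·Dx^3  (order 3).
h: a_k = -3, -5, -27, -307/3, -243, -2621/5, -2187, -62311/7, -19683, -269297/9, …
ICs: h(0) = -3, h′(0) = -5, h′′(0) = -54.

f: a_k = -3, -9, -27, -81, -243, -729, -2187, -6561, -19683, -59049, …
g: a_k = 0, 4, 0, -64/3, 0, 1024/5, 0, -16384/7, 0, 262144/9, …
L₀ := lclm(L_f,L_g); ord L₀ ≤ 1+2.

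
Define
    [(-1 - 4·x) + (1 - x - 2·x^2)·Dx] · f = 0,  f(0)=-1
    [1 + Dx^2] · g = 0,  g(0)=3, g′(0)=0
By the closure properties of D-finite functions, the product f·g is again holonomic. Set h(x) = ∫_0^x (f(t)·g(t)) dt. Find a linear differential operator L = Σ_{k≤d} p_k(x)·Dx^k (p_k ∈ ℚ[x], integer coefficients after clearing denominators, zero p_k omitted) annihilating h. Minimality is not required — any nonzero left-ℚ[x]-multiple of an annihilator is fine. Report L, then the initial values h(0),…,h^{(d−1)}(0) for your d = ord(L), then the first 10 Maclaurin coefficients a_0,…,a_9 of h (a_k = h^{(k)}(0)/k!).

f: a_k = -1, -1, -3, -5, -11, -21, -43, -85, -171, -341, …
g: a_k = 3, 0, -3/2, 0, 1/8, 0, -1/240, 0, 1/13440, 0, …
Product ⇒ symmetric product L₀, ord ≤ 2.
Integrate: L := L₀·Dx.
L = (3 + x + 2·x^2)·Dx + (2 + 8·x)·Dx^2 + (-1 + x + 2·x^2)·Dx^3  (order 3).
h: a_k = 0, -3, -3/2, -5/2, -27/8, -229/40, -445/48, -27089/1680, -53789/1920, -6046153/120960, …
ICs: h(0) = 0, h′(0) = -3, h′′(0) = -3.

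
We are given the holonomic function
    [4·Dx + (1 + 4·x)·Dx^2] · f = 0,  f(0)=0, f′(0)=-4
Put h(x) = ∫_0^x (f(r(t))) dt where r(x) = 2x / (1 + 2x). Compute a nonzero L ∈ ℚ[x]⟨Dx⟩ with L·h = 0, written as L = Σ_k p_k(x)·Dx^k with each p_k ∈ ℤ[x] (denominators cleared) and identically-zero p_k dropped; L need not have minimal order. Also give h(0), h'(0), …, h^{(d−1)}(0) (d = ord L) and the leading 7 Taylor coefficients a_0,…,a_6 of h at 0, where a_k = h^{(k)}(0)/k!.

f: a_k = 0, -4, 8, -64/3, 64, -1024/5, 2048/3, …
Substitute x→r, Dx→(1/r')Dx; clear ⇒ L₀.
h=∫₀ˣh₀: take L = L₀·Dx.
L = (12 + 40·x)·Dx^2 + (1 + 12·x + 20·x^2)·Dx^3  (order 3).
h: a_k = 0, 0, -4, 16, -248/3, 2496/5, -49984/15, …
ICs: h(0) = 0, h′(0) = 0, h′′(0) = -8.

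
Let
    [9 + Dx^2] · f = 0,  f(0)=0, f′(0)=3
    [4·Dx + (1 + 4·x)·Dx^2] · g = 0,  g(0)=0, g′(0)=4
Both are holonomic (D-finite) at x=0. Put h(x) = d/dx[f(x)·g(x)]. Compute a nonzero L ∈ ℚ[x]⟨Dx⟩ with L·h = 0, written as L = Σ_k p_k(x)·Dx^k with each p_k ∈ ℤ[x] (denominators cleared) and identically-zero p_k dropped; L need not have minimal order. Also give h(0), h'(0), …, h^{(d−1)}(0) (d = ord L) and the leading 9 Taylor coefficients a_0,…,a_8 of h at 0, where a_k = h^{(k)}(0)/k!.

L = (-153603 - 635688·x - 3184272·x^2 - 4292352·x^3 + 12503808·x^4 + 40310784·x^5 + 26873856·x^6) + (-47736 - 304992·x - 311040·x^2 + 2073600·x^3 + 7464960·x^4 + 5971968·x^5)·Dx + (-19110 - 88272·x - 352800·x^2 + 41472·x^3 + 3773952·x^4 + 8957952·x^5 + 5971968·x^6)·Dx^2 + (-5304 - 33888·x - 34560·x^2 + 230400·x^3 + 829440·x^4 + 663552·x^5)·Dx^3 + (-227 - 1960·x + 112·x^2 + 57600·x^3 + 264960·x^4 + 497664·x^5 + 331776·x^6)·Dx^4  (order 4).
h: a_k = 0, 24, -72, 184, -780, 3159, -62167/5, 1719642/35, -13626981/70, …
ICs: h(0) = 0, h′(0) = 24, h′′(0) = -144, h′′′(0) = 1104.

f: a_k = 0, 3, 0, -9/2, 0, 81/40, 0, -243/560, 0, …
g: a_k = 0, 4, -8, 64/3, -64, 1024/5, -2048/3, 16384/7, -8192, …
Product ⇒ symmetric product L₀, ord ≤ 4.
h=h₀': d/dx-closure on L₀ ⇒ L.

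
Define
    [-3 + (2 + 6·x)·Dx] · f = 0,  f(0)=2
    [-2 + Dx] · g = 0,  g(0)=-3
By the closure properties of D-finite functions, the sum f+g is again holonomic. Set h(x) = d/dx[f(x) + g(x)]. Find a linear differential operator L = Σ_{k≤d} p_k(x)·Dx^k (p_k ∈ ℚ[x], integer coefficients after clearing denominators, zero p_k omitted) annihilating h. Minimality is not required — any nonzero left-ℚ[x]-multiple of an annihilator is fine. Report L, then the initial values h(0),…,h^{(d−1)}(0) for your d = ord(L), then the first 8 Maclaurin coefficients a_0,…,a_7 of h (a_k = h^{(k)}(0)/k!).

L = (-78 - 72·x) + (11 - 96·x - 144·x^2)·Dx + (14 + 66·x + 72·x^2)·Dx^2  (order 2).
h: a_k = -3, -33/2, -15/8, -533/16, 7993/128, -231683/1280, 7569763/15360, -295573013/215040, …
ICs: h(0) = -3, h′(0) = -33/2.

f: a_k = 2, 3, -9/4, 27/8, -405/64, 1701/128, -15309/512, 72171/1024, …
g: a_k = -3, -6, -6, -4, -2, -4/5, -4/15, -8/105, …
f+g: L₀ = lclm(L_f,L_g), ord ≤ 1+1.
Derive L from L₀ (diff closure).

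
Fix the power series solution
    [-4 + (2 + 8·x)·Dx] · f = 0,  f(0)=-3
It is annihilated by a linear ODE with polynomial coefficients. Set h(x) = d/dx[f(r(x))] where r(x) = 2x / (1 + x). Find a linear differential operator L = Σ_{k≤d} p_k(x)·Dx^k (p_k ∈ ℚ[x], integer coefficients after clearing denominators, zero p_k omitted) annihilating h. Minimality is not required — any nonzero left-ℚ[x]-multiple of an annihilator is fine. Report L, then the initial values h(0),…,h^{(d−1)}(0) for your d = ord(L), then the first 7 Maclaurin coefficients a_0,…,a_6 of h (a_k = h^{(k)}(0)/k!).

f: a_k = -3, -6, 6, -12, 30, -84, 252, …
Change of var in L_f (x↦r) gives L₀.
h=h₀': d/dx-closure on L₀ ⇒ L.
L = (-6 - 18·x) + (-1 - 10·x - 9·x^2)·Dx  (order 1).
h: a_k = -12, 72, -468, 3408, -26460, 212760, -1747620, …
ICs: h(0) = -12.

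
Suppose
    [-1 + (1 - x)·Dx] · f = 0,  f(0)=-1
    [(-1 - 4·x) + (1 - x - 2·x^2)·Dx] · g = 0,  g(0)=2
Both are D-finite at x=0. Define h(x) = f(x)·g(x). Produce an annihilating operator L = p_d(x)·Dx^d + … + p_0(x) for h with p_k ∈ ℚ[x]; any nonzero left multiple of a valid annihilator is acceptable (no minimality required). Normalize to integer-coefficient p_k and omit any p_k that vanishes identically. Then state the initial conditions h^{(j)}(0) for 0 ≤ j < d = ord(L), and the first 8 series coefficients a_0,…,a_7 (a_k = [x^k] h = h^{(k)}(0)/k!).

f: a_k = -1, -1, -1, -1, -1, -1, -1, -1, …
g: a_k = 2, 2, 6, 10, 22, 42, 86, 170, …
Sym-product of L_f,L_g gives L₀ (≤ ord 1).
L = (-2 - 2·x + 6·x^2) + (1 - 2·x - x^2 + 2·x^3)·Dx  (order 1).
h: a_k = -2, -4, -10, -20, -42, -84, -170, -340, …
ICs: h(0) = -2.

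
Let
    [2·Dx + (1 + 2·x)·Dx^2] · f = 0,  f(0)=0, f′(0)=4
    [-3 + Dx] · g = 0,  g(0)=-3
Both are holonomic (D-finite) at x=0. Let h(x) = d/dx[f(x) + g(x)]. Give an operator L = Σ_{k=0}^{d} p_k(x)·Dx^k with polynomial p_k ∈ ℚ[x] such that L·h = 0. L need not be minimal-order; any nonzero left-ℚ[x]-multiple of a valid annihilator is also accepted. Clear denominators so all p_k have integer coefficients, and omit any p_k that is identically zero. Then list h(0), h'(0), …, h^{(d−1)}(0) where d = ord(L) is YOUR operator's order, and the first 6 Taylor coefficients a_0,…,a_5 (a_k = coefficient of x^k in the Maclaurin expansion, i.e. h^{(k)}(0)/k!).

L = (-42 - 36·x) + (-1 - 36·x - 36·x^2)·Dx + (5 + 16·x + 12·x^2)·Dx^2  (order 2).
h: a_k = -5, -35, -49/2, -145/2, 269/8, -5849/40, …
ICs: h(0) = -5, h′(0) = -35.

f: a_k = 0, 4, -4, 16/3, -8, 64/5, …
g: a_k = -3, -9, -27/2, -27/2, -81/8, -243/40, …
Weyl lclm of L_f,L_g ⇒ L₀ (ord ≤ 3).
h=h₀': d/dx-closure on L₀ ⇒ L.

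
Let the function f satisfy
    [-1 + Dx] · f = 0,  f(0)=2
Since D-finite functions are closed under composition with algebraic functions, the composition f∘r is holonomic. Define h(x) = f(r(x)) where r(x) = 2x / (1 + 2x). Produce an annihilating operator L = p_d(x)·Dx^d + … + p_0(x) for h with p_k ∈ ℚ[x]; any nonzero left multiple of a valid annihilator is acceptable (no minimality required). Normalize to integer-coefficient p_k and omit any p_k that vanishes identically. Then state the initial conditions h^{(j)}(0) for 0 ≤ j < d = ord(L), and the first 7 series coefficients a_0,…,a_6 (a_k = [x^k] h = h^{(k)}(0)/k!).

f: a_k = 2, 2, 1, 1/3, 1/12, 1/60, 1/360, …
L₀ from L_f via x↦r, Dx↦r'^{-1}Dx.
L = -2 + (1 + 4·x + 4·x^2)·Dx  (order 1).
h: a_k = 2, 4, -4, 8/3, 4/3, -152/15, 1208/45, …
ICs: h(0) = 2.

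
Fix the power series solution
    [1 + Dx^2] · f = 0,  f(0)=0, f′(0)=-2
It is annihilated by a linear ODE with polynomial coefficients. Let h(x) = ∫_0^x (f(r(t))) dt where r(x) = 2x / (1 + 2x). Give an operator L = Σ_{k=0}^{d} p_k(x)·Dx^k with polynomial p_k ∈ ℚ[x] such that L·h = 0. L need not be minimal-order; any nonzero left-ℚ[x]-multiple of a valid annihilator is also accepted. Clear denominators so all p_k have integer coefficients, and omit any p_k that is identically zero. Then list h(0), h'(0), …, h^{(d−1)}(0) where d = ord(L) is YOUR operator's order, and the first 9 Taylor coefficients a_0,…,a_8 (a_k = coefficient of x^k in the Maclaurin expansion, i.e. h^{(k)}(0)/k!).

f: a_k = 0, -2, 0, 1/3, 0, -1/60, 0, 1/2520, 0, …
Substitute x→r, Dx→(1/r')Dx; clear ⇒ L₀.
Integrate: L := L₀·Dx.
L = 4·Dx + (4 + 24·x + 48·x^2 + 32·x^3)·Dx^2 + (1 + 8·x + 24·x^2 + 32·x^3 + 16·x^4)·Dx^3  (order 3).
h: a_k = 0, 0, -2, 8/3, -10/3, 16/5, -4/45, -80/7, 13862/315, …
ICs: h(0) = 0, h′(0) = 0, h′′(0) = -4.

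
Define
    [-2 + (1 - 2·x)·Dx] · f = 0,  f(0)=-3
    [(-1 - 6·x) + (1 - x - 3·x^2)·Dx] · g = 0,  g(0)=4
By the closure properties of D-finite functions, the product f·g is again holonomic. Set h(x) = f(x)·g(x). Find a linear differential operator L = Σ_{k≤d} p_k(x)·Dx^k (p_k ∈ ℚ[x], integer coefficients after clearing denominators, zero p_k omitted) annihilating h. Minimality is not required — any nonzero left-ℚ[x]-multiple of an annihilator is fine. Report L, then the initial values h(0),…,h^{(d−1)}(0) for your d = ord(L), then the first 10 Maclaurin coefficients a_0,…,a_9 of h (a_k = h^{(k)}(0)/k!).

f: a_k = -3, -6, -12, -24, -48, -96, -192, -384, -768, -1536, …
g: a_k = 4, 4, 16, 28, 76, 160, 388, 868, 2032, 4636, …
h₀=f·g: eliminate ⇒ L₀, order ≤ 1·1.
L = (-3 - 2·x + 18·x^2) + (1 - 3·x - x^2 + 6·x^3)·Dx  (order 1).
h: a_k = -12, -36, -120, -324, -876, -2232, -5628, -13860, -33816, -81540, …
ICs: h(0) = -12.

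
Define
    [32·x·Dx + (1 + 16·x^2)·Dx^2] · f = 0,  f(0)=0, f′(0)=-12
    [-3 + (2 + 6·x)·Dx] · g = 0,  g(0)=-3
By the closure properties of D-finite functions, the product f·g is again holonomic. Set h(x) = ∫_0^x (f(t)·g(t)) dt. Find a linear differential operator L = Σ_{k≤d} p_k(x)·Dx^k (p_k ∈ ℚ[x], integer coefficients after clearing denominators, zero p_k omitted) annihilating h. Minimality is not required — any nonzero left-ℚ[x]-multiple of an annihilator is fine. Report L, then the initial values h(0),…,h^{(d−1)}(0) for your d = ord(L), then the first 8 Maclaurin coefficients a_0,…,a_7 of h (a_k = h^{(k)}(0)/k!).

L = (27 - 192·x - 144·x^2)·Dx + (-12 + 92·x + 576·x^2 + 576·x^3)·Dx^2 + (4 + 24·x + 100·x^2 + 384·x^3 + 576·x^4)·Dx^3  (order 3).
h: a_k = 0, 0, 18, 18, -465/8, -909/20, 103749/320, 857601/2240, …
ICs: h(0) = 0, h′(0) = 0, h′′(0) = 36.

f: a_k = 0, -12, 0, 64, 0, -3072/5, 0, 49152/7, …
g: a_k = -3, -9/2, 27/8, -81/16, 1215/128, -5103/256, 45927/1024, -216513/2048, …
Product ⇒ symmetric product L₀, ord ≤ 2.
Integrate: L := L₀·Dx.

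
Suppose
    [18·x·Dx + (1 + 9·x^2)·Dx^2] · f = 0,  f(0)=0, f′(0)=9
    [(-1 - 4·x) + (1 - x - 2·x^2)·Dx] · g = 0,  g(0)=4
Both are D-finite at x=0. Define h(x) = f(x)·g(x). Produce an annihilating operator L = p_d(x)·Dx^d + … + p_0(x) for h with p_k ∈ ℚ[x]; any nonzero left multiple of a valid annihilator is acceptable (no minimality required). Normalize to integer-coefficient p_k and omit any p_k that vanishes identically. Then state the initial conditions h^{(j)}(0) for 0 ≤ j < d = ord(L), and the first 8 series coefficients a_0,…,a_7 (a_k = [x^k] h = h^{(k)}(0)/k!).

L = (4 + 18·x + 108·x^2) + (2 - 10·x + 36·x^2 + 108·x^3)·Dx + (-1 + x - 7·x^2 + 9·x^3 + 18·x^4)·Dx^2  (order 2).
h: a_k = 0, 36, 36, 0, 72, 3276/5, 3996/5, -57384/35, …
ICs: h(0) = 0, h′(0) = 36.

f: a_k = 0, 9, 0, -27, 0, 729/5, 0, -6561/7, …
g: a_k = 4, 4, 12, 20, 44, 84, 172, 340, …
Product ⇒ symmetric product L₀, ord ≤ 2.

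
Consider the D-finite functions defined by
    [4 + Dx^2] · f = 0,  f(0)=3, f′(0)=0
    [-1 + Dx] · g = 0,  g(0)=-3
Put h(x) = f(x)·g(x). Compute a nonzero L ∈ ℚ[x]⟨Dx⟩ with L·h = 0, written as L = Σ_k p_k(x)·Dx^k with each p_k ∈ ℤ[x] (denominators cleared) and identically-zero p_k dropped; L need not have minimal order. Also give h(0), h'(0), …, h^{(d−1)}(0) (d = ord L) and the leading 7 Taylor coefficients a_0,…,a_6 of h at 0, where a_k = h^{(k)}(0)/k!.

L = 5 - 2·Dx + Dx^2  (order 2).
h: a_k = -9, -9, 27/2, 33/2, 21/8, -123/40, -117/80, …
ICs: h(0) = -9, h′(0) = -9.

f: a_k = 3, 0, -6, 0, 2, 0, -4/15, …
g: a_k = -3, -3, -3/2, -1/2, -1/8, -1/40, -1/240, …
Product ⇒ symmetric product L₀, ord ≤ 2.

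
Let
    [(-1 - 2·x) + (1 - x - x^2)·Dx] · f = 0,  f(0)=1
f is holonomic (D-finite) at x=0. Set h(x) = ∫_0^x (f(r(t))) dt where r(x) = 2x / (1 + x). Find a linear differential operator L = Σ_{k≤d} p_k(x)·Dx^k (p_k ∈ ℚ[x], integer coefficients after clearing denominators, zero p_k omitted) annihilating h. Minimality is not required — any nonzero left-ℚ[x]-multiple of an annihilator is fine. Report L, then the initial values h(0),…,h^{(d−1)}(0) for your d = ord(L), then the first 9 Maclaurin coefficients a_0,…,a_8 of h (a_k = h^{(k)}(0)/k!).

f: a_k = 1, 1, 2, 3, 5, 8, 13, 21, 34, …
Change of var in L_f (x↦r) gives L₀.
Integrate: L := L₀·Dx.
L = (2 + 10·x)·Dx + (-1 - x + 5·x^2 + 5·x^3)·Dx^2  (order 2).
h: a_k = 0, 1, 1, 2, 5/2, 6, 25/3, 150/7, 125/4, …
ICs: h(0) = 0, h′(0) = 1.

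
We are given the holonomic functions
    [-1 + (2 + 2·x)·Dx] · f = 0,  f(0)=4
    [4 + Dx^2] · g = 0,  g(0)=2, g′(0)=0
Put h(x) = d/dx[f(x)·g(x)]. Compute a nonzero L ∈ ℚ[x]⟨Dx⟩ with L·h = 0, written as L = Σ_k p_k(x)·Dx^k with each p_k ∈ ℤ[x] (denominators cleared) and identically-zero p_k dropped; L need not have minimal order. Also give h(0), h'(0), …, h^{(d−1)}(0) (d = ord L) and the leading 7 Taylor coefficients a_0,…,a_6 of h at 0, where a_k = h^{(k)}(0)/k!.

L = (413 + 1344·x + 1696·x^2 + 1024·x^3 + 256·x^4) + (-52 - 180·x - 192·x^2 - 64·x^3)·Dx + (76 + 280·x + 396·x^2 + 256·x^3 + 64·x^4)·Dx^2  (order 2).
h: a_k = 4, -34, -45/2, 337/12, 905/96, -5281/960, -26677/11520, …
ICs: h(0) = 4, h′(0) = -34.

f: a_k = 4, 2, -1/2, 1/4, -5/32, 7/64, -21/256, …
g: a_k = 2, 0, -4, 0, 4/3, 0, -8/45, …
Sym-product of L_f,L_g gives L₀ (≤ ord 2).
h=h₀': d/dx-closure on L₀ ⇒ L.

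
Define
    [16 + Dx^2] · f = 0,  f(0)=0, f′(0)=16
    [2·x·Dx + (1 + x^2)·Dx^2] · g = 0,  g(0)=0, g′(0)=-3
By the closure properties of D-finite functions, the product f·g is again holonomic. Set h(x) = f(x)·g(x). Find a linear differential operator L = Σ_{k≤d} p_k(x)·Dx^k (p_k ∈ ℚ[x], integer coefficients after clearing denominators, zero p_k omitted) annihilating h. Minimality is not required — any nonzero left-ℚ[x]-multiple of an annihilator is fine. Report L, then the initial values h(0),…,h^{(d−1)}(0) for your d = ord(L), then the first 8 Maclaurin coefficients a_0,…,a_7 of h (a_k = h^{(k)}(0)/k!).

f: a_k = 0, 16, 0, -128/3, 0, 512/15, 0, -4096/315, …
g: a_k = 0, -3, 0, 1, 0, -3/5, 0, 3/7, …
Product ⇒ symmetric product L₀, ord ≤ 4.
L = (5440 + 19136·x^2 + 25856·x^4 + 16384·x^6 + 4096·x^8) + (1152·x + 3200·x^3 + 3072·x^5 + 1024·x^7)·Dx + (612 + 2252·x^2 + 3168·x^4 + 2048·x^6 + 512·x^8)·Dx^2 + (72·x + 200·x^3 + 192·x^5 + 64·x^7)·Dx^3 + (17 + 66·x^2 + 97·x^4 + 64·x^6 + 16·x^8)·Dx^4  (order 4).
h: a_k = 0, 0, -48, 0, 144, 0, -464/3, 0, …
ICs: h(0) = 0, h′(0) = 0, h′′(0) = -96, h′′′(0) = 0.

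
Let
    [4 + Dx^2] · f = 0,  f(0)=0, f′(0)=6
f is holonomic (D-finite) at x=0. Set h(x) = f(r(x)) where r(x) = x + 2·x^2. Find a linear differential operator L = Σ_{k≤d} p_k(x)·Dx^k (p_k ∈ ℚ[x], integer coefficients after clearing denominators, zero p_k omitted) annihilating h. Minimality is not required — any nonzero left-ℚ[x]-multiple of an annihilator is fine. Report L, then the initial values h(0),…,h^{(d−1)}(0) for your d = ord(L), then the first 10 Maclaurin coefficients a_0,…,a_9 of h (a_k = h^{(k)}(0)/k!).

f: a_k = 0, 6, 0, -4, 0, 4/5, 0, -8/105, 0, 4/945, …
h₀=f(r): pull back L_f along r ⇒ L₀.
L = (4 + 48·x + 192·x^2 + 256·x^3) - 4·Dx + (1 + 4·x)·Dx^2  (order 2).
h: a_k = 0, 6, 12, -4, -24, -236/5, -24, 3352/105, 944/15, 54436/945, …
ICs: h(0) = 0, h′(0) = 6.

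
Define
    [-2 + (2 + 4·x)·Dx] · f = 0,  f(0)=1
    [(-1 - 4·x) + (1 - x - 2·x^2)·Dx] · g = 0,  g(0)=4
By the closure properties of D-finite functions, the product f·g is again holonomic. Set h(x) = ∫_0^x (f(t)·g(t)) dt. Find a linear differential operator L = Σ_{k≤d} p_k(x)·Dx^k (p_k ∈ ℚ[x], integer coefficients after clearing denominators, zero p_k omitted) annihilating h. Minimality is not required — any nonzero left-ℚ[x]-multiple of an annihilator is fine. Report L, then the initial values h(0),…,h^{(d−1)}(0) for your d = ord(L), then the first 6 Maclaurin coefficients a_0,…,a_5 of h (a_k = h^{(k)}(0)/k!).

f: a_k = 1, 1, -1/2, 1/2, -5/8, 7/8, …
g: a_k = 4, 4, 12, 20, 44, 84, …
L₀ := L_f ⊗_s L_g (sym. prod.), ord ≤ 1.
h=∫h₀ ⇒ L = L₀·Dx.
L = (2 + 5·x + 6·x^2)·Dx + (-1 - x + 4·x^2 + 4·x^3)·Dx^2  (order 2).
h: a_k = 0, 4, 4, 14/3, 8, 23/2, …
ICs: h(0) = 0, h′(0) = 4.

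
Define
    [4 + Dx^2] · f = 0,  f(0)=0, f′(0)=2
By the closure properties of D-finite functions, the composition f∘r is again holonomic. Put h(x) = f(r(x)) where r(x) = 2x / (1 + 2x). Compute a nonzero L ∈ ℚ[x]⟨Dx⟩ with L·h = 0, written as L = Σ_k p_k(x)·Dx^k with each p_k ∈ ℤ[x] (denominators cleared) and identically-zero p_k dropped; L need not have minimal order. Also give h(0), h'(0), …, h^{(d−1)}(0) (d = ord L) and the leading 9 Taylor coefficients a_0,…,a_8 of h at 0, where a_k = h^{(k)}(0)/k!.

L = 16 + (4 + 24·x + 48·x^2 + 32·x^3)·Dx + (1 + 8·x + 24·x^2 + 32·x^3 + 16·x^4)·Dx^2  (order 2).
h: a_k = 0, 4, -8, 16/3, 32, -2752/15, 640, -565504/315, 194048/45, …
ICs: h(0) = 0, h′(0) = 4.

f: a_k = 0, 2, 0, -4/3, 0, 4/15, 0, -8/315, 0, …
f∘r: x↦r, Dx↦Dx/r' in L_f ⇒ L₀.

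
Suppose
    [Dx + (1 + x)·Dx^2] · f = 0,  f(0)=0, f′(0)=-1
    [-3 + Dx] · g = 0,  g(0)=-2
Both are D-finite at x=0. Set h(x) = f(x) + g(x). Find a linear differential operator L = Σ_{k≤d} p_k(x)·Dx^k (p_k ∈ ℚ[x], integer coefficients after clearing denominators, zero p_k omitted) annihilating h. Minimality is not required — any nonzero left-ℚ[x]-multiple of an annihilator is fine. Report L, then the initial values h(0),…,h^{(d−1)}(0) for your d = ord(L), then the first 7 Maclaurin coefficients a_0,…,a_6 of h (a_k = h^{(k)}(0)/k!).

f: a_k = 0, -1, 1/2, -1/3, 1/4, -1/5, 1/6, …
g: a_k = -2, -6, -9, -9, -27/4, -81/20, -81/40, …
f+g: L₀ = lclm(L_f,L_g), ord ≤ 2+1.
L = (-15 - 9·x)·Dx + (-7 - 18·x - 9·x^2)·Dx^2 + (4 + 7·x + 3·x^2)·Dx^3  (order 3).
h: a_k = -2, -7, -17/2, -28/3, -13/2, -17/4, -223/120, …
ICs: h(0) = -2, h′(0) = -7, h′′(0) = -17.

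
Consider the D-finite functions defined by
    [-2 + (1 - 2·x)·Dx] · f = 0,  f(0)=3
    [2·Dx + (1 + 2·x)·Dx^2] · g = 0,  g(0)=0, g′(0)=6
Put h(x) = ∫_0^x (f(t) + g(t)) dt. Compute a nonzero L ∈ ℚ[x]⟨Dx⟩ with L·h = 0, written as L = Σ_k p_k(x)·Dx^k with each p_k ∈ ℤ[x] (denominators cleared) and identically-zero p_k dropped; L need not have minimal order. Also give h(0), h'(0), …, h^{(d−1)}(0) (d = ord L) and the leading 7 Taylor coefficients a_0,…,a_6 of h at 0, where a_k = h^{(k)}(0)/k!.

f: a_k = 3, 6, 12, 24, 48, 96, 192, …
g: a_k = 0, 6, -6, 8, -12, 96/5, -32, …
h₀=f+g: left-lcm gives L₀, ord ≤ 3.
Integrate: L := L₀·Dx.
L = (40 + 16·x)·Dx^2 + (8 + 64·x + 32·x^2)·Dx^3 + (-3 - 2·x + 12·x^2 + 8·x^3)·Dx^4  (order 4).
h: a_k = 0, 3, 6, 2, 8, 36/5, 96/5, …
ICs: h(0) = 0, h′(0) = 3, h′′(0) = 12, h′′′(0) = 12.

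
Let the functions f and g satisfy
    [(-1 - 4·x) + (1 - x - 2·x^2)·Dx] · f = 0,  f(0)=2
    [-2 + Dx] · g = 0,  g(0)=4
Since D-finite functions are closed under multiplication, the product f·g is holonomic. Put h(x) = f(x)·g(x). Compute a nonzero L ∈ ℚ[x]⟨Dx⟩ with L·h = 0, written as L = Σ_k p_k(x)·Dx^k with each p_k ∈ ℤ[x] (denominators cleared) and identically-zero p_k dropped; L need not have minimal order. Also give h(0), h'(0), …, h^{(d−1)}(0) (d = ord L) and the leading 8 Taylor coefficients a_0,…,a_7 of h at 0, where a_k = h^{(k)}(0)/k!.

f: a_k = 2, 2, 6, 10, 22, 42, 86, 170, …
g: a_k = 4, 8, 8, 16/3, 8/3, 16/15, 16/45, 32/315, …
Product ⇒ symmetric product L₀, ord ≤ 1.
L = (3 + 2·x - 4·x^2) + (-1 + x + 2·x^2)·Dx  (order 1).
h: a_k = 8, 24, 56, 344/3, 232, 6952/15, 41768/45, 64936/35, …
ICs: h(0) = 8.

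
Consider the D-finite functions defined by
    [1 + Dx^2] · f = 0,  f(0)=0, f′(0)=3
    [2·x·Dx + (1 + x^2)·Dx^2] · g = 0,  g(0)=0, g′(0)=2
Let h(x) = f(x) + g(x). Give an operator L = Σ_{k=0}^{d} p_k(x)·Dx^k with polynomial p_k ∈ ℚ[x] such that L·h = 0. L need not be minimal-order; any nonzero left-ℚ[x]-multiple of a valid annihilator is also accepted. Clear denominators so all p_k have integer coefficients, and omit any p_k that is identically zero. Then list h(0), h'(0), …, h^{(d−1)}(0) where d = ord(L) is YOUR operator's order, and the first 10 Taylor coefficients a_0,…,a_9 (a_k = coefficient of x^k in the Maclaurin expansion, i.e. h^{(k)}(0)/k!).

L = (-22·x + 28·x^3 + 2·x^5)·Dx + (-1 + 7·x^2 + 9·x^4 + x^6)·Dx^2 + (-22·x + 28·x^3 + 2·x^5)·Dx^3 + (-1 + 7·x^2 + 9·x^4 + x^6)·Dx^4  (order 4).
h: a_k = 0, 5, 0, -7/6, 0, 17/40, 0, -481/1680, 0, 26881/120960, …
ICs: h(0) = 0, h′(0) = 5, h′′(0) = 0, h′′′(0) = -7.

f: a_k = 0, 3, 0, -1/2, 0, 1/40, 0, -1/1680, 0, 1/120960, …
g: a_k = 0, 2, 0, -2/3, 0, 2/5, 0, -2/7, 0, 2/9, …
Sum ⇒ L₀ = lclm(L_f,L_g) in ℚ(x)⟨Dx⟩.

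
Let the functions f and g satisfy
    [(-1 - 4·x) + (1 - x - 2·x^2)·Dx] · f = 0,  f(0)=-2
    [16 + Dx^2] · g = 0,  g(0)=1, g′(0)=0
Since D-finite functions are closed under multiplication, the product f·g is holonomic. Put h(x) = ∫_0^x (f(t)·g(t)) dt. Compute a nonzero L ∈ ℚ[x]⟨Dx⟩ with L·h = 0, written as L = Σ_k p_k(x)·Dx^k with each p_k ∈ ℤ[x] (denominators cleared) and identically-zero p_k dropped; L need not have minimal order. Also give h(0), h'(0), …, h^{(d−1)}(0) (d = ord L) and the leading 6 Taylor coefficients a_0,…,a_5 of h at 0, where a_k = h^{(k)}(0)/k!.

L = (-12 + 16·x + 32·x^2)·Dx + (2 + 8·x)·Dx^2 + (-1 + x + 2·x^2)·Dx^3  (order 3).
h: a_k = 0, -2, -1, 10/3, 3/2, 14/15, …
ICs: h(0) = 0, h′(0) = -2, h′′(0) = -2.

f: a_k = -2, -2, -6, -10, -22, -42, …
g: a_k = 1, 0, -8, 0, 32/3, 0, …
Product ⇒ symmetric product L₀, ord ≤ 2.
h=∫₀ˣh₀: take L = L₀·Dx.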